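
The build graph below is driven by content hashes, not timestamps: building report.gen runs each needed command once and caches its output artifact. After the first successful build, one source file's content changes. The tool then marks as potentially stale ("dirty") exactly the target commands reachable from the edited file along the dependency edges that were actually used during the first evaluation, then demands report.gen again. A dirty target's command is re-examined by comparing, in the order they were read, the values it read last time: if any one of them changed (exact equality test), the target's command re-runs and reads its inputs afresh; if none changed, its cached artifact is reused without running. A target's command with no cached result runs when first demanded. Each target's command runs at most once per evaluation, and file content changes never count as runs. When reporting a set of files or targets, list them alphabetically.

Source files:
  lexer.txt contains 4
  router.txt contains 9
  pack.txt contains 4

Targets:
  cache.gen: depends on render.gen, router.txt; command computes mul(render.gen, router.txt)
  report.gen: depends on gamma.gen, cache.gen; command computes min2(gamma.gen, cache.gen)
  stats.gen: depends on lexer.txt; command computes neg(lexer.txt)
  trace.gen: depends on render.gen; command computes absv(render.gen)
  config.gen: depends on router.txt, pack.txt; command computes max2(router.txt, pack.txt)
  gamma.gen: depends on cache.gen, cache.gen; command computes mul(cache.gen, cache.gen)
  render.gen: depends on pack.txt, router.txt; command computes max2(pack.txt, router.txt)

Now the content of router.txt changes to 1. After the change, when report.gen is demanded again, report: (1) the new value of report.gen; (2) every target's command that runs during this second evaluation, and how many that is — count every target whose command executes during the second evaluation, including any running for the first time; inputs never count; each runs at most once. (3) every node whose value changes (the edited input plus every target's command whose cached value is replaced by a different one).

report.gen now evaluates to 4.
Run set: cache.gen, gamma.gen, render.gen, report.gen (4 run).
Changed values: cache.gen, gamma.gen, render.gen, report.gen, router.txt.

Initial pass — values computed on the first demand:
  render.gen = max2(4, 9) = 9
  cache.gen = mul(9, 9) = 81
  gamma.gen = mul(81, 81) = 6561
  report.gen = min2(6561, 81) = 81

Second demand — change propagation:
  render.gen: re-runs because router.txt 9->1; new result 4.
  cache.gen: re-runs because render.gen 9->4; router.txt 9->1; new result 4.
  gamma.gen: re-runs because cache.gen 81->4; cache.gen 81->4; new result 16.
  report.gen: re-runs because gamma.gen 6561->16; cache.gen 81->4; new result 4.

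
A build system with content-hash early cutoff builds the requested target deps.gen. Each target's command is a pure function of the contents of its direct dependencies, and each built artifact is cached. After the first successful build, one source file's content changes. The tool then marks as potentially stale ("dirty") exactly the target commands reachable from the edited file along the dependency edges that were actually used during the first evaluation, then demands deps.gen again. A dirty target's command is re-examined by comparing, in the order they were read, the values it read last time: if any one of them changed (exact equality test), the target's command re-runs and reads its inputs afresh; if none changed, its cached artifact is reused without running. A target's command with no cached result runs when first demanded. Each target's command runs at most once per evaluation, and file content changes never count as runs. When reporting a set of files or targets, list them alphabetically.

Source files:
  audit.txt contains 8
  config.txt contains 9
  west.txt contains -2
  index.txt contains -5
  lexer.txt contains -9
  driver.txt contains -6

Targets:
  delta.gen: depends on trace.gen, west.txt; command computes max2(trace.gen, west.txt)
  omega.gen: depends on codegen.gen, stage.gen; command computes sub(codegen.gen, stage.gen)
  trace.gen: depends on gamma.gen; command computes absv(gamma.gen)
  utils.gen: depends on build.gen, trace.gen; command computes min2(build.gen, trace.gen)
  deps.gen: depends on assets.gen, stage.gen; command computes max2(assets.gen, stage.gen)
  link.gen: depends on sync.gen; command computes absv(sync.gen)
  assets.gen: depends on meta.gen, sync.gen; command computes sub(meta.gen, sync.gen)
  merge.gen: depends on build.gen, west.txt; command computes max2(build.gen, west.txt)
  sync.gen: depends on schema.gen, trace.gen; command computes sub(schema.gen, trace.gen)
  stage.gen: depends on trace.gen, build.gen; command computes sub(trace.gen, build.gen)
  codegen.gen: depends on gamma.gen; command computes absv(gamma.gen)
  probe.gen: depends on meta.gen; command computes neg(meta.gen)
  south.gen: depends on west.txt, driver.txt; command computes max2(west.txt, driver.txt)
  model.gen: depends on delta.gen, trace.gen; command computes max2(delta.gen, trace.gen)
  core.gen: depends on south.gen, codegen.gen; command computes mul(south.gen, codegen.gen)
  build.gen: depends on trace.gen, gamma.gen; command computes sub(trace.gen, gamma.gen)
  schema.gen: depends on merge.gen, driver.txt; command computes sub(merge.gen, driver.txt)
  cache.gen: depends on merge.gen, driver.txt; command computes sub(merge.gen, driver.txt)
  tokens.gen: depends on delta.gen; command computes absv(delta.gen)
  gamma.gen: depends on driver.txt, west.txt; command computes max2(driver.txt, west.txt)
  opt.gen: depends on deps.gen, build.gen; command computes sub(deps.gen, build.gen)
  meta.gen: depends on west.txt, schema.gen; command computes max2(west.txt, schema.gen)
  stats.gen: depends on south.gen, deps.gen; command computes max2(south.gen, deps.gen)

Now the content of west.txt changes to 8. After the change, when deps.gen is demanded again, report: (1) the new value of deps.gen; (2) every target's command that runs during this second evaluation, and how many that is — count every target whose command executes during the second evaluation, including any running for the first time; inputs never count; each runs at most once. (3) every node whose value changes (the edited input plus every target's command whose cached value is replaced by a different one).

New value of deps.gen: 8.
Target commands that run: assets.gen, build.gen, deps.gen, gamma.gen, merge.gen, meta.gen, schema.gen, stage.gen, sync.gen, trace.gen — 10 in total.
Values that change: assets.gen, build.gen, deps.gen, gamma.gen, merge.gen, meta.gen, schema.gen, stage.gen, sync.gen, trace.gen, west.txt.

First evaluation (everything demanded from the output):
  gamma.gen = max2(-6, -2) = -2
  trace.gen = absv(-2) = 2
  build.gen = sub(2, -2) = 4
  merge.gen = max2(4, -2) = 4
  schema.gen = sub(4, -6) = 10
  meta.gen = max2(-2, 10) = 10
  stage.gen = sub(2, 4) = -2
  sync.gen = sub(10, 2) = 8
  assets.gen = sub(10, 8) = 2
  deps.gen = max2(2, -2) = 2

Propagation after the edit:
  gamma.gen: runs — west.txt -2->8; result 8.
  trace.gen: runs — gamma.gen -2->8; result 8.
  build.gen: runs — trace.gen 2->8; gamma.gen -2->8; result 0.
  merge.gen: runs — build.gen 4->0; west.txt -2->8; result 8.
  schema.gen: runs — merge.gen 4->8; result 14.
  meta.gen: runs — west.txt -2->8; schema.gen 10->14; result 14.
  stage.gen: runs — trace.gen 2->8; build.gen 4->0; result 8.
  sync.gen: runs — schema.gen 10->14; trace.gen 2->8; result 6.
  assets.gen: runs — meta.gen 10->14; sync.gen 8->6; result 8.
  deps.gen: runs — assets.gen 2->8; stage.gen -2->8; result 8.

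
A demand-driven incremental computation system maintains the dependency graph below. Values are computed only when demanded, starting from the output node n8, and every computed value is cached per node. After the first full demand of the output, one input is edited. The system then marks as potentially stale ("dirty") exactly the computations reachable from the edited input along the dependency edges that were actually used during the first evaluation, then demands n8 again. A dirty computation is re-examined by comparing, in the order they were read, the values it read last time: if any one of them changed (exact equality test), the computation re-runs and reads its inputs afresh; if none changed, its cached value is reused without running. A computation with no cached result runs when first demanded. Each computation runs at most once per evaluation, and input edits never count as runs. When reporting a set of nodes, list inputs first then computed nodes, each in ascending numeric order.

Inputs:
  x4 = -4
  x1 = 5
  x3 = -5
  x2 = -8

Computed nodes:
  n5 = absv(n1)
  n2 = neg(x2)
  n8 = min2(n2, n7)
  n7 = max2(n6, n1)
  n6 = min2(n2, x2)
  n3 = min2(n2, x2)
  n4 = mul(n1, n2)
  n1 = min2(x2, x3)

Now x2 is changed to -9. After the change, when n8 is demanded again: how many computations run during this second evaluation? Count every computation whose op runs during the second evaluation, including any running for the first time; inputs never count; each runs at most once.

First evaluation (everything demanded from the output):
  n1 = min2(-8, -5) = -8
  n2 = neg(-8) = 8
  n6 = min2(8, -8) = -8
  n7 = max2(-8, -8) = -8
  n8 = min2(8, -8) = -8

Propagation after the edit:
  n1: runs — x2 -8->-9; result -9.
  n2: runs — x2 -8->-9; result 9.
  n6: runs — n2 8->9; x2 -8->-9; result -9.
  n7: runs — n6 -8->-9; n1 -8->-9; result -9.
  n8: runs — n2 8->9; n7 -8->-9; result -9.

Computations that run: n1, n2, n6, n7, n8 — 5 in total.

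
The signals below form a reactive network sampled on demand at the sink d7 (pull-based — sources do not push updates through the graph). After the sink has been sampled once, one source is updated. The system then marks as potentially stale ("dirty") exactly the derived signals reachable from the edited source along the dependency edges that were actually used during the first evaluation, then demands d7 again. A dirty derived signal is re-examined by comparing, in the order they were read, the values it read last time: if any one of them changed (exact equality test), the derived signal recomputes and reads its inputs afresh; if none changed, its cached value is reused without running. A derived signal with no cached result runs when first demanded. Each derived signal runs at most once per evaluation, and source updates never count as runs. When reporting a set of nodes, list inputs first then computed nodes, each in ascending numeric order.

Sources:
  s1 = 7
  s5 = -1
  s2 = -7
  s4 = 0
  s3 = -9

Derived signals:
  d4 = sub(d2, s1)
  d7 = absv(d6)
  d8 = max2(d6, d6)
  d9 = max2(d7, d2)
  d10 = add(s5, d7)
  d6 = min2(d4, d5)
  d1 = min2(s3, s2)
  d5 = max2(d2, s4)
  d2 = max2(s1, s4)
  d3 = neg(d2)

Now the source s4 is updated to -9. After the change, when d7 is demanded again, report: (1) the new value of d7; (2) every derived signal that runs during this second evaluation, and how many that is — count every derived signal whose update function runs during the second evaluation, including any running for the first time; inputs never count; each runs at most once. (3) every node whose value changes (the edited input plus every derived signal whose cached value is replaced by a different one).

Initial pass — values computed on the first demand:
  d2 = max2(7, 0) = 7
  d4 = sub(7, 7) = 0
  d5 = max2(7, 0) = 7
  d6 = min2(0, 7) = 0
  d7 = absv(0) = 0

Second demand — change propagation:
  d2: re-runs because s4 0->-9; new result 7 (unchanged).
  d4: re-examined; everything it read last time is the same (d2 unchanged, s1 unchanged) — cache 0 kept, no run.
  d5: re-runs because s4 0->-9; new result 7 (unchanged).
  d6: re-examined; everything it read last time is the same (d4 unchanged, d5 unchanged) — cache 0 kept, no run.
  d7: re-examined; everything it read last time is the same (d6 unchanged) — cache 0 kept, no run.

The important point: at d4 every value read last time is unchanged, so the dirty flag clears without a run.

d7 now evaluates to 0.
Run set: d2, d5 (2 run).
Changed values: s4.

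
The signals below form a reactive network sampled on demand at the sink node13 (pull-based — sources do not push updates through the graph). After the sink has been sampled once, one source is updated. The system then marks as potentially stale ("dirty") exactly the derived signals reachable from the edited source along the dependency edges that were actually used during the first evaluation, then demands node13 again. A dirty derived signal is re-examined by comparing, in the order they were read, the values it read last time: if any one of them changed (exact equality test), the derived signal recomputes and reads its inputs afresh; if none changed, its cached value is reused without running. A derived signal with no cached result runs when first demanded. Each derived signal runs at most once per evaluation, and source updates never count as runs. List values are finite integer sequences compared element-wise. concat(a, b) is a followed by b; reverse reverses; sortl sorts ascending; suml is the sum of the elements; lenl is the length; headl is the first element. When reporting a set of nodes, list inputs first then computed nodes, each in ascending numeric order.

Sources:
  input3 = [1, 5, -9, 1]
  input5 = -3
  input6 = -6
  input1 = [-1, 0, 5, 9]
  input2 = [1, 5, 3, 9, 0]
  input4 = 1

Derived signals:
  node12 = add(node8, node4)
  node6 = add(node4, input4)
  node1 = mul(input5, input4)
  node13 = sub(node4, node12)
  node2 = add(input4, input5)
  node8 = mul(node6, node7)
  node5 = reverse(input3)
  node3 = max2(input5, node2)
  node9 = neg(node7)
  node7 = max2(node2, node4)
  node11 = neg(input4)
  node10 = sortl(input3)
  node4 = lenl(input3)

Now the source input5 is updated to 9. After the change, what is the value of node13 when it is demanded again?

node13 now evaluates to -50.

Initial pass — values computed on the first demand:
  node2 = add(1, -3) = -2
  node4 = lenl([1, 5, -9, 1]) = 4
  node6 = add(4, 1) = 5
  node7 = max2(-2, 4) = 4
  node8 = mul(5, 4) = 20
  node12 = add(20, 4) = 24
  node13 = sub(4, 24) = -20

Second demand — change propagation:
  node2: re-runs because input5 -3->9; new result 10.
  node7: re-runs because node2 -2->10; new result 10.
  node8: re-runs because node7 4->10; new result 50.
  node12: re-runs because node8 20->50; new result 54.
  node13: re-runs because node12 24->54; new result -50.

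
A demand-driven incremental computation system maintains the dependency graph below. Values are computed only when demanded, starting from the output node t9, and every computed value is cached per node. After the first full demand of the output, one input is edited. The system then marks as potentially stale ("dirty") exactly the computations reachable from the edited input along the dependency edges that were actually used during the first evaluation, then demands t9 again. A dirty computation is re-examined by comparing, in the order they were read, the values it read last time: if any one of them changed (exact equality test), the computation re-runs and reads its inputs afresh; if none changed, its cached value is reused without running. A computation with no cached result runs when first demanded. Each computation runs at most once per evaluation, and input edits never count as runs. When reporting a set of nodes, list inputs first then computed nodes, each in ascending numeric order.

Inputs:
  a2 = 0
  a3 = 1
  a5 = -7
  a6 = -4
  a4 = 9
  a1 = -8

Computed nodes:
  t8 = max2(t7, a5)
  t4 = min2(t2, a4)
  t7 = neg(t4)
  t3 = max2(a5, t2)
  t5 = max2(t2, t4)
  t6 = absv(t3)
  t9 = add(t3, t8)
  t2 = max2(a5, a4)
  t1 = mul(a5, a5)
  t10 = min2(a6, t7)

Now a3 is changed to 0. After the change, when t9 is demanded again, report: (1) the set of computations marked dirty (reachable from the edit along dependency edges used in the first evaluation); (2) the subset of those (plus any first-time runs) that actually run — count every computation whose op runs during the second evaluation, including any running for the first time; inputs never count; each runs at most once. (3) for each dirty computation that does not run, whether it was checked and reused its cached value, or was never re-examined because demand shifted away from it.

First evaluation (everything demanded from the output):
  t2 = max2(-7, 9) = 9
  t3 = max2(-7, 9) = 9
  t4 = min2(9, 9) = 9
  t7 = neg(9) = -9
  t8 = max2(-9, -7) = -7
  t9 = add(9, -7) = 2

Propagation after the edit:
  a3 feeds no computation that the output demands — nothing is marked dirty and nothing runs.

Key observation: a3 is never demanded by the output, so the edit triggers no recomputation at all.

Marked dirty: none.
Computations that run: none — 0 in total.
Every dirty computation ran.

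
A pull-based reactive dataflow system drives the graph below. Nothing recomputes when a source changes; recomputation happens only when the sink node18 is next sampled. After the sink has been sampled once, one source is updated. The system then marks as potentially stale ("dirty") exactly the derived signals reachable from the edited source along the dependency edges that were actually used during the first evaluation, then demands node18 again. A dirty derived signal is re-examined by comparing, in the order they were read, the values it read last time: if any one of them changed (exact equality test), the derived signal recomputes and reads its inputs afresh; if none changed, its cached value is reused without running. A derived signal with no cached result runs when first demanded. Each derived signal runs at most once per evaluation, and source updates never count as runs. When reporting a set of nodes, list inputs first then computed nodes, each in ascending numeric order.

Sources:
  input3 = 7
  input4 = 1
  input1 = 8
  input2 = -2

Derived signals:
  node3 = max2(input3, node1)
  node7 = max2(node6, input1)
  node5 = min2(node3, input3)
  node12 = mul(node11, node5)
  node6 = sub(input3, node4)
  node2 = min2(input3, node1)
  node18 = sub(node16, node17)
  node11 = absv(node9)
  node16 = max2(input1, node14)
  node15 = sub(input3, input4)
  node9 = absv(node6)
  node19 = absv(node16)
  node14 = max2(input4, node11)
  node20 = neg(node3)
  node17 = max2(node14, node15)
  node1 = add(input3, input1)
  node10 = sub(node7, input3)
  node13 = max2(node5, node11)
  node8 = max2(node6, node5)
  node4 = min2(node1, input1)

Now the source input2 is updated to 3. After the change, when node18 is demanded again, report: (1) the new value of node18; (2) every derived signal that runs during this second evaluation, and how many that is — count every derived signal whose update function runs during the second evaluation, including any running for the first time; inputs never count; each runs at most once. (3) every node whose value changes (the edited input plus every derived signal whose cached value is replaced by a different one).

New value of node18: 2.
Derived signals that run: none — 0 in total.
Values that change: input2.
Key observation: input2 is never demanded by the output, so the edit triggers no recomputation at all.

First evaluation (everything demanded from the output):
  node1 = add(7, 8) = 15
  node4 = min2(15, 8) = 8
  node6 = sub(7, 8) = -1
  node9 = absv(-1) = 1
  node11 = absv(1) = 1
  node14 = max2(1, 1) = 1
  node15 = sub(7, 1) = 6
  node16 = max2(8, 1) = 8
  node17 = max2(1, 6) = 6
  node18 = sub(8, 6) = 2

Propagation after the edit:
  input2 feeds no computation that the output demands — nothing is marked dirty and nothing runs.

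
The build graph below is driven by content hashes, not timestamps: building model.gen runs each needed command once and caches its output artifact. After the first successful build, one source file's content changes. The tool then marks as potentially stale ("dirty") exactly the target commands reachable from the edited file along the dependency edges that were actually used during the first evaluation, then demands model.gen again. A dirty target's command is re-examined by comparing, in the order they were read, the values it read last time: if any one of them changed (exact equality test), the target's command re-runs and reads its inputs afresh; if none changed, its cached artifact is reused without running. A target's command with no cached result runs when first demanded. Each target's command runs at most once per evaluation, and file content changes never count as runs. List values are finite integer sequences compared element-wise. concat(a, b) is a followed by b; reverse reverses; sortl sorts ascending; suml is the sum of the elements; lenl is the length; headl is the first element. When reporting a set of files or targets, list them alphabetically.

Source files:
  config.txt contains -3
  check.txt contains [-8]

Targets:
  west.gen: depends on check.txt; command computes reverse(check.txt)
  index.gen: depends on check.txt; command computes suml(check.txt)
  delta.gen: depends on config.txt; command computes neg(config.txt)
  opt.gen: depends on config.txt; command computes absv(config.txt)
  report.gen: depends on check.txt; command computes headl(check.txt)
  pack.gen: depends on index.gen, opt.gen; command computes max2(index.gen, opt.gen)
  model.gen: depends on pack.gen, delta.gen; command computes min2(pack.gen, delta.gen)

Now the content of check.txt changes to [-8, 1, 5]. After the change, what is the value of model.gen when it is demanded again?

Initial pass — values computed on the first demand:
  delta.gen = neg(-3) = 3
  index.gen = suml([-8]) = -8
  opt.gen = absv(-3) = 3
  pack.gen = max2(-8, 3) = 3
  model.gen = min2(3, 3) = 3

Second demand — change propagation:
  index.gen: re-runs because check.txt [-8]->[-8, 1, 5]; new result -2.
  pack.gen: re-runs because index.gen -8->-2; new result 3 (unchanged).
  model.gen: re-examined; everything it read last time is the same (pack.gen unchanged, delta.gen unchanged) — cache 3 kept, no run.

The important point: pack.gen recomputes to an identical value, and the output ends up unchanged.

model.gen now evaluates to 3.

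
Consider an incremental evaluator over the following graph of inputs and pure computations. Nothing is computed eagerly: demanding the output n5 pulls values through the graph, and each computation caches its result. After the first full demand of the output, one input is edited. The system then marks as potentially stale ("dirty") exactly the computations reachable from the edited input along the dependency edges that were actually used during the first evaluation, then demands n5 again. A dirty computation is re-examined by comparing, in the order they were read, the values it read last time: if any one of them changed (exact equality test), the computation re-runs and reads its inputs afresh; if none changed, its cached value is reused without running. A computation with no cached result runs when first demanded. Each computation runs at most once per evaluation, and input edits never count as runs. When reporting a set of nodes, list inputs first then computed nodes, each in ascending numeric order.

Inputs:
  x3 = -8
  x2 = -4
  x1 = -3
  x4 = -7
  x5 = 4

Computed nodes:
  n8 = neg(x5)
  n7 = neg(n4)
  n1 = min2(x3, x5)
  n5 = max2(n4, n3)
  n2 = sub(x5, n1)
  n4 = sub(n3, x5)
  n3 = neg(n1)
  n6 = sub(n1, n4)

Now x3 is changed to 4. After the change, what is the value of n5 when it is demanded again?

n5 now evaluates to -4.

Initial pass — values computed on the first demand:
  n1 = min2(-8, 4) = -8
  n3 = neg(-8) = 8
  n4 = sub(8, 4) = 4
  n5 = max2(4, 8) = 8

Second demand — change propagation:
  n1: re-runs because x3 -8->4; new result 4.
  n3: re-runs because n1 -8->4; new result -4.
  n4: re-runs because n3 8->-4; new result -8.
  n5: re-runs because n4 4->-8; n3 8->-4; new result -4.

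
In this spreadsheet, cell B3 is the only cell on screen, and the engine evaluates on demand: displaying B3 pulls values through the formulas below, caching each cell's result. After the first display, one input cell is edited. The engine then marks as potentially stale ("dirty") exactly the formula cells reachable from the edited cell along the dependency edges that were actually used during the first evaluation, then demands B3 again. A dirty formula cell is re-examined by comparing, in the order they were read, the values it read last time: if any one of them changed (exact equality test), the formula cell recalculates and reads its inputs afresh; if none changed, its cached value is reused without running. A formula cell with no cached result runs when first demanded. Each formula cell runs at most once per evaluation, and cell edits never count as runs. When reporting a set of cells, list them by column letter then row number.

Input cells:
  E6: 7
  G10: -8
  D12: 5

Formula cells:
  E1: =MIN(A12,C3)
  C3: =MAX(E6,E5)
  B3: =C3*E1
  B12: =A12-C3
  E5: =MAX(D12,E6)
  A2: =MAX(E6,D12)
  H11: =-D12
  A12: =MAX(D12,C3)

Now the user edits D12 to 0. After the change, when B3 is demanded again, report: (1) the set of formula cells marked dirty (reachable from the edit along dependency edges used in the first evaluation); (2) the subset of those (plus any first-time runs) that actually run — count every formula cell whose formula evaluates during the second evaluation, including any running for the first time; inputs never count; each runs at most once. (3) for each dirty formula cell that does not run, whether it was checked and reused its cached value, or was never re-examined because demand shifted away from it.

Dirty set: A12, B3, C3, E1, E5.
Run set: A12, E5 (2 run).
Re-examined without running (cache reused): B3, C3, E1.
The important point: at C3 every value read last time is unchanged, so the dirty flag clears without a run.

Initial pass — values computed on the first demand:
  E5 = MAX(5, 7) = 7
  C3 = MAX(7, 7) = 7
  A12 = MAX(5, 7) = 7
  E1 = MIN(7, 7) = 7
  B3 = 7 * 7 = 49

Second demand — change propagation:
  E5: re-runs because D12 5->0; new result 7 (unchanged).
  C3: re-examined; everything it read last time is the same (E6 unchanged, E5 unchanged) — cache 7 kept, no run.
  A12: re-runs because D12 5->0; new result 7 (unchanged).
  E1: re-examined; everything it read last time is the same (A12 unchanged, C3 unchanged) — cache 7 kept, no run.
  B3: re-examined; everything it read last time is the same (C3 unchanged, E1 unchanged) — cache 49 kept, no run.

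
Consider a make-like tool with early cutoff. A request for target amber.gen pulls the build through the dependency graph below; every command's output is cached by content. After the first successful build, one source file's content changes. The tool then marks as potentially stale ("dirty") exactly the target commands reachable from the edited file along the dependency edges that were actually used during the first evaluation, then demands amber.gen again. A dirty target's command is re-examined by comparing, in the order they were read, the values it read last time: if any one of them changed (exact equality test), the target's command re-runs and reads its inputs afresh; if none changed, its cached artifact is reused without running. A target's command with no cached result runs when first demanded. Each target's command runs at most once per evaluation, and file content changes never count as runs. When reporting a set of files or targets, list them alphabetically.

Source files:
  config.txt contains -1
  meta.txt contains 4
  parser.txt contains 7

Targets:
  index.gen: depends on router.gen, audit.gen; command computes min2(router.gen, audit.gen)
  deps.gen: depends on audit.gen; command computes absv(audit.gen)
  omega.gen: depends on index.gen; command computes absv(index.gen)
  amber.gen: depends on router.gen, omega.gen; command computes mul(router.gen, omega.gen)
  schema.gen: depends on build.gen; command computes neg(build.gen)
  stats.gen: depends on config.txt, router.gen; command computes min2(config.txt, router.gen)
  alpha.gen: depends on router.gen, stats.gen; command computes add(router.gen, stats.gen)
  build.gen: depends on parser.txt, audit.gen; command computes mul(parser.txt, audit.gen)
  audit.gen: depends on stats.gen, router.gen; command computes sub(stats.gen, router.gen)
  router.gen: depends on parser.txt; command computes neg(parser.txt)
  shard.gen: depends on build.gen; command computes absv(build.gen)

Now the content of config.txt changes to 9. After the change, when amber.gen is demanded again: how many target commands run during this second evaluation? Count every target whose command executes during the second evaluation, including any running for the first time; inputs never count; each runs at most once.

1 target commands run: stats.gen.
Note the absorption at stats.gen: it re-runs yet its value is the same, leaving the output's value untouched.

First demand of the output computes:
  router.gen = neg(7) = -7
  stats.gen = min2(-1, -7) = -7
  audit.gen = sub(-7, -7) = 0
  index.gen = min2(-7, 0) = -7
  omega.gen = absv(-7) = 7
  amber.gen = mul(-7, 7) = -49

After the edit, cleaning proceeds:
  stats.gen: a read changed (config.txt -1->9) — executes, giving -7 — identical to its old value.
  audit.gen: dirty, but its reads are unchanged (stats.gen unchanged, router.gen unchanged); cached 0 stands.
  index.gen: dirty, but its reads are unchanged (router.gen unchanged, audit.gen unchanged); cached -7 stands.
  omega.gen: dirty, but its reads are unchanged (index.gen unchanged); cached 7 stands.
  amber.gen: dirty, but its reads are unchanged (router.gen unchanged, omega.gen unchanged); cached -49 stands.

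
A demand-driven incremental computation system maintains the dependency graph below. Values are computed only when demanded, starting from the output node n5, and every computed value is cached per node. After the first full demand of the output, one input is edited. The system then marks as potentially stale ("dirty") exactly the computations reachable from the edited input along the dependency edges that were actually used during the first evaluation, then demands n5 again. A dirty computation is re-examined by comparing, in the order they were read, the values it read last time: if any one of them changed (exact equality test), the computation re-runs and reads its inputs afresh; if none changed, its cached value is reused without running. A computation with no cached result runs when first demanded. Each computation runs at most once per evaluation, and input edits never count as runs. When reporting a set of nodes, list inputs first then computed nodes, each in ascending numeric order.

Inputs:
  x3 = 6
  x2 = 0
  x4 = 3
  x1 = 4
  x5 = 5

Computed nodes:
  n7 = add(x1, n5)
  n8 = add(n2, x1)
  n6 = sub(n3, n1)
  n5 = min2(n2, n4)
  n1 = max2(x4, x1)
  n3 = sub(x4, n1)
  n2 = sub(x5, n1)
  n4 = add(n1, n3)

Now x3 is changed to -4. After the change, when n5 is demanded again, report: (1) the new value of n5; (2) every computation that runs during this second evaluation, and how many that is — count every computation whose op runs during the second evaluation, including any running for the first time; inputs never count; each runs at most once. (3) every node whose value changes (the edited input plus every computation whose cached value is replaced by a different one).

First evaluation (everything demanded from the output):
  n1 = max2(3, 4) = 4
  n2 = sub(5, 4) = 1
  n3 = sub(3, 4) = -1
  n4 = add(4, -1) = 3
  n5 = min2(1, 3) = 1

Propagation after the edit:
  x3 feeds no computation that the output demands — nothing is marked dirty and nothing runs.

Key observation: x3 is never demanded by the output, so the edit triggers no recomputation at all.

New value of n5: 1.
Computations that run: none — 0 in total.
Values that change: x3.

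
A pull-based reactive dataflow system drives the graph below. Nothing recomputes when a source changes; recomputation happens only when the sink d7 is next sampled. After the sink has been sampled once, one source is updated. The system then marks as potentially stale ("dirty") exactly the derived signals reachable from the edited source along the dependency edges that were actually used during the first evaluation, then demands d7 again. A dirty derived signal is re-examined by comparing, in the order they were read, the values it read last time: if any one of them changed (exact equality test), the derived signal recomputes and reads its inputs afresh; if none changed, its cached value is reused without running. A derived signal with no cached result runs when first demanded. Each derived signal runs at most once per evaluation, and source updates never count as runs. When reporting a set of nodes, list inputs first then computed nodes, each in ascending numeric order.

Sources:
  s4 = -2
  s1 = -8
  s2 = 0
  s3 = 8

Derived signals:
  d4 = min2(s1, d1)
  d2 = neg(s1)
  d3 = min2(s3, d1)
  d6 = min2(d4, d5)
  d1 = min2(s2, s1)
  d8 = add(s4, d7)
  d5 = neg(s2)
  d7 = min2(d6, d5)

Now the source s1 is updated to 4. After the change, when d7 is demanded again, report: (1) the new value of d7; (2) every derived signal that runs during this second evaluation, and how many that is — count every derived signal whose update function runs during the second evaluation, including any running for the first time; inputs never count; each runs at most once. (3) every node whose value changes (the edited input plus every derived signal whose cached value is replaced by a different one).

New value of d7: 0.
Derived signals that run: d1, d4, d6, d7 — 4 in total.
Values that change: s1, d1, d4, d6, d7.

First evaluation (everything demanded from the output):
  d1 = min2(0, -8) = -8
  d4 = min2(-8, -8) = -8
  d5 = neg(0) = 0
  d6 = min2(-8, 0) = -8
  d7 = min2(-8, 0) = -8

Propagation after the edit:
  d1: runs — s1 -8->4; result 0.
  d4: runs — s1 -8->4; d1 -8->0; result 0.
  d6: runs — d4 -8->0; result 0.
  d7: runs — d6 -8->0; result 0.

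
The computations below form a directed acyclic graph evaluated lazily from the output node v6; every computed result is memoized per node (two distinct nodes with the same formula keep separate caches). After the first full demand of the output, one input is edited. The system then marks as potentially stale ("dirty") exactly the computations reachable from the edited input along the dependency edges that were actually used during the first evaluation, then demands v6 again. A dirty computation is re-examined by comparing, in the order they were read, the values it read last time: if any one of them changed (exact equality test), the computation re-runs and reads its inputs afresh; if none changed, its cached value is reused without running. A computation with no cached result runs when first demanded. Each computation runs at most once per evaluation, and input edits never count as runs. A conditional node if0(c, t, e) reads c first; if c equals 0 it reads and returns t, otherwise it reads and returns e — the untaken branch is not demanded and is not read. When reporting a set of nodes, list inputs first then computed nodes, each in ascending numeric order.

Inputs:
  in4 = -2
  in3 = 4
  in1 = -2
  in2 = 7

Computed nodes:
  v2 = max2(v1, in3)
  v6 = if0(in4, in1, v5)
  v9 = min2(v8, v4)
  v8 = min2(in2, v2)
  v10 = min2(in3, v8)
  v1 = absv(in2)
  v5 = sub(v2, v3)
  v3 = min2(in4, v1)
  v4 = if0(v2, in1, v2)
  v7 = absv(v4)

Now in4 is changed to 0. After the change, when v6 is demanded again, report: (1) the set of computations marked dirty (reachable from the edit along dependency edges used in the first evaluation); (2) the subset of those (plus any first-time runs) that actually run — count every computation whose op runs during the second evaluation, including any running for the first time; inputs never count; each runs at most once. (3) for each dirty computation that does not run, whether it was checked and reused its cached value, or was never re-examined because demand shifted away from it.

First demand of the output computes:
  v1 = absv(7) = 7
  v2 = max2(7, 4) = 7
  v3 = min2(-2, 7) = -2
  v5 = sub(7, -2) = 9
  v6 = if0(in4=-2 -> else branch v5) = 9

After the edit, cleaning proceeds:
  v3: stays stale; no demand reaches it after the flip.
  v5: stays stale; no demand reaches it after the flip.
  v6: a read changed (in4 -2->0) — executes, giving -2.

Note the branch switch — demand abandons v3, v5, which are never re-examined.

The edit dirties: v3, v5, v6.
1 computations run: v6.
Unvisited dirty nodes (no longer demanded): v3, v5.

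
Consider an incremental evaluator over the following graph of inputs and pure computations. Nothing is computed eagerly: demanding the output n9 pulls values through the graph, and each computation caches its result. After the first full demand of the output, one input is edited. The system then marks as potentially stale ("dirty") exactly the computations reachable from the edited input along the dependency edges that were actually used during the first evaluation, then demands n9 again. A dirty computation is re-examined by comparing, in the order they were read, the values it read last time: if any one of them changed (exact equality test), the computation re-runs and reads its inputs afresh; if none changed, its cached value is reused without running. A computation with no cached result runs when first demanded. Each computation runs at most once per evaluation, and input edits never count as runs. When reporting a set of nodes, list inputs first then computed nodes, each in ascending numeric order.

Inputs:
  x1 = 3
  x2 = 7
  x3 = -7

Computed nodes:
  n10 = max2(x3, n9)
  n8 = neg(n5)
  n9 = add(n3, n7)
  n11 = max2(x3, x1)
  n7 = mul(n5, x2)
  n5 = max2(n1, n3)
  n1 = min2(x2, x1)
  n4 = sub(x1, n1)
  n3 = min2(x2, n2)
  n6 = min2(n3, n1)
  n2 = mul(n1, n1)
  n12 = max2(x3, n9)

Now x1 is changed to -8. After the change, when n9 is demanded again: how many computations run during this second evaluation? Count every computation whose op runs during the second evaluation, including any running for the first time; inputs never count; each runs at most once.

Initial pass — values computed on the first demand:
  n1 = min2(7, 3) = 3
  n2 = mul(3, 3) = 9
  n3 = min2(7, 9) = 7
  n5 = max2(3, 7) = 7
  n7 = mul(7, 7) = 49
  n9 = add(7, 49) = 56

Second demand — change propagation:
  n1: re-runs because x1 3->-8; new result -8.
  n2: re-runs because n1 3->-8; n1 3->-8; new result 64.
  n3: re-runs because n2 9->64; new result 7 (unchanged).
  n5: re-runs because n1 3->-8; new result 7 (unchanged).
  n7: re-examined; everything it read last time is the same (n5 unchanged, x2 unchanged) — cache 49 kept, no run.
  n9: re-examined; everything it read last time is the same (n3 unchanged, n7 unchanged) — cache 56 kept, no run.

The important point: at n7 every value read last time is unchanged, so the dirty flag clears without a run.

Run set: n1, n2, n3, n5 (4 run).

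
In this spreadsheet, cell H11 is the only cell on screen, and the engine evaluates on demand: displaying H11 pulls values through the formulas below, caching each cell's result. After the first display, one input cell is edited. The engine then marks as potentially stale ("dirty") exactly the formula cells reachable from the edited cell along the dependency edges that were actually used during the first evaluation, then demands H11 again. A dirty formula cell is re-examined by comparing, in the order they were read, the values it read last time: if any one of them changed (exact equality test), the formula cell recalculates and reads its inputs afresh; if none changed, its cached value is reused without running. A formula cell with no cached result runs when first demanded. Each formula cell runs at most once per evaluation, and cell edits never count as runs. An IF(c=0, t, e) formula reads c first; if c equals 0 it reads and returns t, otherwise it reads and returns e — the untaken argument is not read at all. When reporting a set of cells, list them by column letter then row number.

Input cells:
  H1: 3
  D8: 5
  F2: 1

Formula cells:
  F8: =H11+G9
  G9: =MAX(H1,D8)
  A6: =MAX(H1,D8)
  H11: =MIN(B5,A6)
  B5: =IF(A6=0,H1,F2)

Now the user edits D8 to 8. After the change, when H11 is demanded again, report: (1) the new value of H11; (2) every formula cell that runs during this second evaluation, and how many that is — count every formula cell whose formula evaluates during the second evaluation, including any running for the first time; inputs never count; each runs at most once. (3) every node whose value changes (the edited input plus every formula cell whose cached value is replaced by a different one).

H11 now evaluates to 1.
Run set: A6, B5, H11 (3 run).
Changed values: A6, D8.

Initial pass — values computed on the first demand:
  A6 = MAX(3, 5) = 5
  B5 = IF(A6=0: A6=5 -> else branch F2) = 1
  H11 = MIN(1, 5) = 1

Second demand — change propagation:
  A6: re-runs because D8 5->8; new result 8.
  B5: re-runs because A6 5->8; new result 1 (unchanged).
  H11: re-runs because A6 5->8; new result 1 (unchanged).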